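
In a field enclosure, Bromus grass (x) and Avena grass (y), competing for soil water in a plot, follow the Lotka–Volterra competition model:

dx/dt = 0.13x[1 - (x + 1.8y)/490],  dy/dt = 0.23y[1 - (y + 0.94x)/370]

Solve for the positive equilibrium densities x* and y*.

Setting both brackets to zero gives the nullclines x + 1.8y = 490 and 0.94x + y = 370.
Substituting y = 370 - 0.94x into the first: x(1 - 1.8·0.94) = 490 - 1.8·370.
So x* = -176/-0.692 = 254, and then y* = 370 - 0.94·254 = 131.

x* ≈ 254, y* ≈ 131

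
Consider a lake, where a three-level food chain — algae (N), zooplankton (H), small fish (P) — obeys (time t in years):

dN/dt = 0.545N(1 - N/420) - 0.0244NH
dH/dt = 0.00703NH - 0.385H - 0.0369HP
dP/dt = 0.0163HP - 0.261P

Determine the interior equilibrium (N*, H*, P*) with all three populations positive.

N* ≈ 119, H* ≈ 16, P* ≈ 12.2

From dP/dt = 0: 0.0163H* = 0.261, so H* = 16.
From dN/dt = 0: 0.545(1 - N*/420) = 0.0244·16, giving N* = 420·(1 - 0.717) = 119.
From dH/dt = 0: 0.00703·119 - 0.385 = 0.0369P*, so P* = 0.451/0.0369 = 12.2.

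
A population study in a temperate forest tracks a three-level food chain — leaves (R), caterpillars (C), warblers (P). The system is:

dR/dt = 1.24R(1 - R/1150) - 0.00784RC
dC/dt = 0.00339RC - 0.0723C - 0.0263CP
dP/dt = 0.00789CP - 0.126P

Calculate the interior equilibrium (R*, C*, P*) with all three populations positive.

R* ≈ 1030, C* ≈ 16, P* ≈ 131

From dP/dt = 0: 0.00789C* = 0.126, so C* = 16.
From dR/dt = 0: 1.24(1 - R*/1150) = 0.00784·16, giving R* = 1150·(1 - 0.101) = 1030.
From dC/dt = 0: 0.00339·1030 - 0.0723 = 0.0263P*, so P* = 3.43/0.0263 = 131.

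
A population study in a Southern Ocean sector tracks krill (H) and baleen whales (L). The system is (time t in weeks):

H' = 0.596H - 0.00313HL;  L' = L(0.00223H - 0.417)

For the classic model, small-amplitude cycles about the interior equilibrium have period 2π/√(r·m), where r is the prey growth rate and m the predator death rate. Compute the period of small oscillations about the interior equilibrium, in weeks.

T ≈ 12.6 weeks

Here r = 0.596 and m = 0.417, so r·m = 0.249.
ω = √0.249 = 0.499 per week, hence T = 2π/ω ≈ 12.6 weeks.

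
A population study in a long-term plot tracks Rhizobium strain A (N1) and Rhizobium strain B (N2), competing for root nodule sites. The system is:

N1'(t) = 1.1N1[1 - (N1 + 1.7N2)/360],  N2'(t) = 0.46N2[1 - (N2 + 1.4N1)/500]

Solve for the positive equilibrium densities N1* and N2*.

N1* ≈ 355, N2* ≈ 2.9

Setting both brackets to zero gives the nullclines N1 + 1.7N2 = 360 and 1.4N1 + N2 = 500.
Substituting N2 = 500 - 1.4N1 into the first: N1(1 - 1.7·1.4) = 360 - 1.7·500.
So N1* = -490/-1.38 = 355, and then N2* = 500 - 1.4·355 = 2.9.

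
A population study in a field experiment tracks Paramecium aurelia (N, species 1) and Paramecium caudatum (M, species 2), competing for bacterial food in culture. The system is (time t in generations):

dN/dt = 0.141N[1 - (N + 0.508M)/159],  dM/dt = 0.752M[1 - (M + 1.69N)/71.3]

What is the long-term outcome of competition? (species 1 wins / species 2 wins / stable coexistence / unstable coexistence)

species 1 excludes species 2

Compare the nullcline intercepts: K1/α12 = 159/0.508 = 313 > K2 = 71.3; K2/α21 = 71.3/1.69 = 42.2 < K1 = 159.
Since the inequalities point opposite ways, species 1 can invade but species 2 cannot.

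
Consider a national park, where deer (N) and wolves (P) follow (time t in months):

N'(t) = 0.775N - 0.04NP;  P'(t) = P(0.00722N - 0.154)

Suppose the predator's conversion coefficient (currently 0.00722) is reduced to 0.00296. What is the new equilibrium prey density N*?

At the interior fixed point, setting dP/dt = 0 with P > 0 fixes N* = (predator death rate)/(NP coefficient) — independent of the other coefficients.
With the change, N* = 0.154/0.00296 = 52; it rises from 21.3.

N* ≈ 52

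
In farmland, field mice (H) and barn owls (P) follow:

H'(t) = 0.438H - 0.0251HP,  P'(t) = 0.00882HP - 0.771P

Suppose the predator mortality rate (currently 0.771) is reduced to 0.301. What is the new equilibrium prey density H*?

H* ≈ 34.1

At the interior fixed point, setting dP/dt = 0 with P > 0 fixes H* = (predator death rate)/(HP coefficient) — independent of the other coefficients.
With the change, H* = 0.301/0.00882 = 34.1; it falls from 87.4.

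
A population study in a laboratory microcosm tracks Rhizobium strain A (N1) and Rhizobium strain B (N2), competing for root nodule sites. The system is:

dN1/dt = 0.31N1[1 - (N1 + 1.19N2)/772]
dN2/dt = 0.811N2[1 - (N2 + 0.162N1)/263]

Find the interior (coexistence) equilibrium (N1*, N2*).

N1* ≈ 569, N2* ≈ 171

Setting both brackets to zero gives the nullclines N1 + 1.19N2 = 772 and 0.162N1 + N2 = 263.
Substituting N2 = 263 - 0.162N1 into the first: N1(1 - 1.19·0.162) = 772 - 1.19·263.
So N1* = 459/0.807 = 569, and then N2* = 263 - 0.162·569 = 171.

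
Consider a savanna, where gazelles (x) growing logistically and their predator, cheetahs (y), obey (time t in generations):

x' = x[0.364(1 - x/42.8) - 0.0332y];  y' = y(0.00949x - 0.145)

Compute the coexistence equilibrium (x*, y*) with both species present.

x* ≈ 15.3, y* ≈ 7.05

From dy/dt = 0 with y > 0: 0.00949x* = 0.145, so x* = 15.3.
Substitute into dx/dt = 0: 0.364(1 - 15.3/42.8) = 0.0332y*.
The bracket is 0.643, giving y* = 0.234/0.0332 = 7.05.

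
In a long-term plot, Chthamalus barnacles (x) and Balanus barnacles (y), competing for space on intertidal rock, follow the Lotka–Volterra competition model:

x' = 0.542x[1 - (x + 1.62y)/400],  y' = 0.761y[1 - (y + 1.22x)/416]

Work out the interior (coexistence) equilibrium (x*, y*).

Setting both brackets to zero gives the nullclines x + 1.62y = 400 and 1.22x + y = 416.
Substituting y = 416 - 1.22x into the first: x(1 - 1.62·1.22) = 400 - 1.62·416.
So x* = -274/-0.976 = 281, and then y* = 416 - 1.22·281 = 73.7.

x* ≈ 281, y* ≈ 73.7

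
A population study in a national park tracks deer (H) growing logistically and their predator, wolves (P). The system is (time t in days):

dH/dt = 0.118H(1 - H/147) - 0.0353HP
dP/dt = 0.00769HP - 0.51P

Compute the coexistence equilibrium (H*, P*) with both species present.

From dP/dt = 0 with P > 0: 0.00769H* = 0.51, so H* = 66.3.
Substitute into dH/dt = 0: 0.118(1 - 66.3/147) = 0.0353P*.
The bracket is 0.549, giving P* = 0.0648/0.0353 = 1.83.

H* ≈ 66.3, P* ≈ 1.83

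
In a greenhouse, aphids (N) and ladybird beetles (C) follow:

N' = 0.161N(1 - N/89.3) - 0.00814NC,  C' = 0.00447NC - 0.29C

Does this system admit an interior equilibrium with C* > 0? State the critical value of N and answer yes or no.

Threshold N = 64.9; K > 64.9, so yes, the predator persists.

The predator equation gives dC/dt > 0 only when N > 0.29/0.00447 = 64.9.
Without the predator, N → K = 89.3. Since 89.3 > 64.9, the predator can invade and persist.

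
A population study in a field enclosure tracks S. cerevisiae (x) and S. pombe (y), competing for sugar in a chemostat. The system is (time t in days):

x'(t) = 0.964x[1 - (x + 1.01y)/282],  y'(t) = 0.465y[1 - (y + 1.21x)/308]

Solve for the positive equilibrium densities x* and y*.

x* ≈ 131, y* ≈ 150

Setting both brackets to zero gives the nullclines x + 1.01y = 282 and 1.21x + y = 308.
Substituting y = 308 - 1.21x into the first: x(1 - 1.01·1.21) = 282 - 1.01·308.
So x* = -29.1/-0.222 = 131, and then y* = 308 - 1.21·131 = 150.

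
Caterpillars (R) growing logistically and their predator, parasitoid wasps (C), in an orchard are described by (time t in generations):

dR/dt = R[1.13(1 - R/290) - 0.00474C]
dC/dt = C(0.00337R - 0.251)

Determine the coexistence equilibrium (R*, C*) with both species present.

R* ≈ 74.5, C* ≈ 177

From dC/dt = 0 with C > 0: 0.00337R* = 0.251, so R* = 74.5.
Substitute into dR/dt = 0: 1.13(1 - 74.5/290) = 0.00474C*.
The bracket is 0.743, giving C* = 0.84/0.00474 = 177.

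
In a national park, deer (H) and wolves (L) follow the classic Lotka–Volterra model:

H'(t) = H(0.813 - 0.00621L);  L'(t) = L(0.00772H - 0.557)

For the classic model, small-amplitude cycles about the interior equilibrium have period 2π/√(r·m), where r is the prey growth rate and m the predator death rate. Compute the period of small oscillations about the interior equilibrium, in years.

Here r = 0.813 and m = 0.557, so r·m = 0.453.
ω = √0.453 = 0.673 per year, hence T = 2π/ω ≈ 9.34 years.

T ≈ 9.34 years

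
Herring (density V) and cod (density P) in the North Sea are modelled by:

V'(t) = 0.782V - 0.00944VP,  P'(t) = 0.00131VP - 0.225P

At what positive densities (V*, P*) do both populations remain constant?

V* ≈ 172, P* ≈ 82.8

Set dP/dt = 0 with P > 0: 0.00131V - 0.225 = 0, so V* = 0.225/0.00131 = 172.
Set dV/dt = 0 with V > 0: 0.782 - 0.00944P = 0, so P* = 0.782/0.00944 = 82.8.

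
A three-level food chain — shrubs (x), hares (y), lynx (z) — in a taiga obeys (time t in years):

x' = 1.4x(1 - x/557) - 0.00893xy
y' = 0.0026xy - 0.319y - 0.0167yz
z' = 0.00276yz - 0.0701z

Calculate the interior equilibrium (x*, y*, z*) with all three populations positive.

From dz/dt = 0: 0.00276y* = 0.0701, so y* = 25.4.
From dx/dt = 0: 1.4(1 - x*/557) = 0.00893·25.4, giving x* = 557·(1 - 0.162) = 467.
From dy/dt = 0: 0.0026·467 - 0.319 = 0.0167z*, so z* = 0.895/0.0167 = 53.6.

x* ≈ 467, y* ≈ 25.4, z* ≈ 53.6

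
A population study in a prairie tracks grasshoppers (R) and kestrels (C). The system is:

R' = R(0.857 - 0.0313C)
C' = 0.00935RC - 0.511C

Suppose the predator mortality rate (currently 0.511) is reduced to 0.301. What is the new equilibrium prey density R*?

R* ≈ 32.2

At the interior fixed point, setting dC/dt = 0 with C > 0 fixes R* = (predator death rate)/(RC coefficient) — independent of the other coefficients.
With the change, R* = 0.301/0.00935 = 32.2; it falls from 54.7.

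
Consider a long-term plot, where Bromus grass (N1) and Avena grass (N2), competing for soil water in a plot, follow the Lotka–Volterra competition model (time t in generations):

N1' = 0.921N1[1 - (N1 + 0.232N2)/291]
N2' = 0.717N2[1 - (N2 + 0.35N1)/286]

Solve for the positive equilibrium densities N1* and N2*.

N1* ≈ 245, N2* ≈ 200

Setting both brackets to zero gives the nullclines N1 + 0.232N2 = 291 and 0.35N1 + N2 = 286.
Substituting N2 = 286 - 0.35N1 into the first: N1(1 - 0.232·0.35) = 291 - 0.232·286.
So N1* = 225/0.919 = 245, and then N2* = 286 - 0.35·245 = 200.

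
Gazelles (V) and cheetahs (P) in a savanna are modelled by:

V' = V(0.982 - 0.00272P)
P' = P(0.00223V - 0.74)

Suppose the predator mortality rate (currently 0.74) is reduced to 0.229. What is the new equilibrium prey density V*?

At the interior fixed point, setting dP/dt = 0 with P > 0 fixes V* = (predator death rate)/(VP coefficient) — independent of the other coefficients.
With the change, V* = 0.229/0.00223 = 103; it falls from 332.

V* ≈ 103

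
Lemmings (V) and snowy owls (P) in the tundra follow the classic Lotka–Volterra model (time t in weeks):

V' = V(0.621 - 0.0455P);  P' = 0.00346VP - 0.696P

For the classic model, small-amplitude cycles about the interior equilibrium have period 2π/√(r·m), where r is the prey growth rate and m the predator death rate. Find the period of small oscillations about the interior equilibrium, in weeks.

Here r = 0.621 and m = 0.696, so r·m = 0.432.
ω = √0.432 = 0.657 per week, hence T = 2π/ω ≈ 9.56 weeks.

T ≈ 9.56 weeks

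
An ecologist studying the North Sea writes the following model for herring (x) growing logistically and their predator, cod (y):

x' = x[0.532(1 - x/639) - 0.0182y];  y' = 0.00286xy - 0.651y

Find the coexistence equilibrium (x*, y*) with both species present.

x* ≈ 228, y* ≈ 18.8

From dy/dt = 0 with y > 0: 0.00286x* = 0.651, so x* = 228.
Substitute into dx/dt = 0: 0.532(1 - 228/639) = 0.0182y*.
The bracket is 0.644, giving y* = 0.342/0.0182 = 18.8.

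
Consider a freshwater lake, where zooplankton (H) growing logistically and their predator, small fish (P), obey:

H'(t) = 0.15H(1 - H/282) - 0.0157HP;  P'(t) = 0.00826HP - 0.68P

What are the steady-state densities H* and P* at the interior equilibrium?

From dP/dt = 0 with P > 0: 0.00826H* = 0.68, so H* = 82.3.
Substitute into dH/dt = 0: 0.15(1 - 82.3/282) = 0.0157P*.
The bracket is 0.708, giving P* = 0.106/0.0157 = 6.76.

H* ≈ 82.3, P* ≈ 6.76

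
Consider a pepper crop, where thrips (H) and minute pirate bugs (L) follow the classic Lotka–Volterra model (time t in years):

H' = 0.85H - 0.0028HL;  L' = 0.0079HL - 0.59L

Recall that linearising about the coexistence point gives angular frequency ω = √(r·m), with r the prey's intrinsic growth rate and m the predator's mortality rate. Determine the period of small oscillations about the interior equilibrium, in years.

Here r = 0.85 and m = 0.59, so r·m = 0.501.
ω = √0.501 = 0.708 per year, hence T = 2π/ω ≈ 8.87 years.

T ≈ 8.87 years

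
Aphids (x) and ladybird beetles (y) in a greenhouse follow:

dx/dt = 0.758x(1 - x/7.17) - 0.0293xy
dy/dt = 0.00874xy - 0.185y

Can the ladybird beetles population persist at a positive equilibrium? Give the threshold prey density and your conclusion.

The predator equation gives dy/dt > 0 only when x > 0.185/0.00874 = 21.2.
Without the predator, x → K = 7.17. Since 7.17 < 21.2, the predator cannot invade.

Threshold x = 21.2; K < 21.2, so no, the predator goes extinct.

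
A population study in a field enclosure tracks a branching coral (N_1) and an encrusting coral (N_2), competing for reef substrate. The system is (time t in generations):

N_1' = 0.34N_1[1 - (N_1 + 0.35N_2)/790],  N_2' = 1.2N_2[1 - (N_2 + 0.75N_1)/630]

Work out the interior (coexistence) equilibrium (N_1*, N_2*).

N_1* ≈ 772, N_2* ≈ 50.8

Setting both brackets to zero gives the nullclines N_1 + 0.35N_2 = 790 and 0.75N_1 + N_2 = 630.
Substituting N_2 = 630 - 0.75N_1 into the first: N_1(1 - 0.35·0.75) = 790 - 0.35·630.
So N_1* = 570/0.738 = 772, and then N_2* = 630 - 0.75·772 = 50.8.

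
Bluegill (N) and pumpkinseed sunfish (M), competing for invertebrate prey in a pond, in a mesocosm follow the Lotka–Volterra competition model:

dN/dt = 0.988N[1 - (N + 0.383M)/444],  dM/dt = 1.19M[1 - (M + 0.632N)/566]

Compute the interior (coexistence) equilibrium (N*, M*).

N* ≈ 300, M* ≈ 377

Setting both brackets to zero gives the nullclines N + 0.383M = 444 and 0.632N + M = 566.
Substituting M = 566 - 0.632N into the first: N(1 - 0.383·0.632) = 444 - 0.383·566.
So N* = 227/0.758 = 300, and then M* = 566 - 0.632·300 = 377.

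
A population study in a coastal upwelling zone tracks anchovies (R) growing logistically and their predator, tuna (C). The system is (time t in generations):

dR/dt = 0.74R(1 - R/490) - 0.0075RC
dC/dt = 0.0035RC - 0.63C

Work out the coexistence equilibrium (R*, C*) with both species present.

From dC/dt = 0 with C > 0: 0.0035R* = 0.63, so R* = 180.
Substitute into dR/dt = 0: 0.74(1 - 180/490) = 0.0075C*.
The bracket is 0.633, giving C* = 0.468/0.0075 = 62.4.

R* ≈ 180, C* ≈ 62.4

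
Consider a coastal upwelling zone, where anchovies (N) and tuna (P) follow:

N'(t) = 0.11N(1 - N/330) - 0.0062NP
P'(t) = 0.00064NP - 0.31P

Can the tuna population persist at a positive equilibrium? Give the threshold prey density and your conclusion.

The predator equation gives dP/dt > 0 only when N > 0.31/0.00064 = 484.
Without the predator, N → K = 330. Since 330 < 484, the predator cannot invade.

Threshold N = 484; K < 484, so no, the predator goes extinct.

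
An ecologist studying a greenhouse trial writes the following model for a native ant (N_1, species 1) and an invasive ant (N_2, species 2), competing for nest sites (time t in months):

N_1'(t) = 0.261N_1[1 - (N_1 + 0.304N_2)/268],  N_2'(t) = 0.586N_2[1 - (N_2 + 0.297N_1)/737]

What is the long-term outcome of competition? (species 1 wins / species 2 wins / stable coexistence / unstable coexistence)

stable coexistence

Compare the nullcline intercepts: K1/α12 = 268/0.304 = 882 > K2 = 737; K2/α21 = 737/0.297 = 2480 > K1 = 268.
Since both inequalities hold, each species can invade when rare, so the interior equilibrium is stable.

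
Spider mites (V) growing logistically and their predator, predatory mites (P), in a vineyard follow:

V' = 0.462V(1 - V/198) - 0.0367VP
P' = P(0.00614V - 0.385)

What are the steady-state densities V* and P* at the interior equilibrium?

From dP/dt = 0 with P > 0: 0.00614V* = 0.385, so V* = 62.7.
Substitute into dV/dt = 0: 0.462(1 - 62.7/198) = 0.0367P*.
The bracket is 0.683, giving P* = 0.316/0.0367 = 8.6.

V* ≈ 62.7, P* ≈ 8.6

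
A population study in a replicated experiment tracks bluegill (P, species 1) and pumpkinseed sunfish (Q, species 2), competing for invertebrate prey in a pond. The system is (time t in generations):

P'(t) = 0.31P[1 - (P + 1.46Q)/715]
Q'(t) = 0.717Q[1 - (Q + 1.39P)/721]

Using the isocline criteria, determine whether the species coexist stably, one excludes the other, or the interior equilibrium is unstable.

unstable coexistence (outcome depends on initial conditions)

Compare the nullcline intercepts: K1/α12 = 715/1.46 = 490 < K2 = 721; K2/α21 = 721/1.39 = 519 < K1 = 715.
Since both are reversed, neither can invade when rare; the interior point is a saddle.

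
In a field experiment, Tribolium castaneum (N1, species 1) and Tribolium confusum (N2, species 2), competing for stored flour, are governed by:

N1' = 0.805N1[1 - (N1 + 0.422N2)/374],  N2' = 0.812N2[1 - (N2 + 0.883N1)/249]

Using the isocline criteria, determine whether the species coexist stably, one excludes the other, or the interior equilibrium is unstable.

Compare the nullcline intercepts: K1/α12 = 374/0.422 = 886 > K2 = 249; K2/α21 = 249/0.883 = 282 < K1 = 374.
Since the inequalities point opposite ways, species 1 can invade but species 2 cannot.

species 1 excludes species 2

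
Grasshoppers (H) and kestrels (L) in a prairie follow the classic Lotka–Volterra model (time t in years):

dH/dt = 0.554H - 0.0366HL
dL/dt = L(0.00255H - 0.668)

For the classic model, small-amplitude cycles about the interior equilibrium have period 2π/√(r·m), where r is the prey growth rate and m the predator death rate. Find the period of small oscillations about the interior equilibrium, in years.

Here r = 0.554 and m = 0.668, so r·m = 0.37.
ω = √0.37 = 0.608 per year, hence T = 2π/ω ≈ 10.3 years.

T ≈ 10.3 years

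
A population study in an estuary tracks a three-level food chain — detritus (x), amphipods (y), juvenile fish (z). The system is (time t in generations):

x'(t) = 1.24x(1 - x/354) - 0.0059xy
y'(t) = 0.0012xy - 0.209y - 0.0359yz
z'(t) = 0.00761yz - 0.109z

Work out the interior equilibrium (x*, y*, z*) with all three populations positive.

x* ≈ 330, y* ≈ 14.3, z* ≈ 5.2

From dz/dt = 0: 0.00761y* = 0.109, so y* = 14.3.
From dx/dt = 0: 1.24(1 - x*/354) = 0.0059·14.3, giving x* = 354·(1 - 0.0682) = 330.
From dy/dt = 0: 0.0012·330 - 0.209 = 0.0359z*, so z* = 0.187/0.0359 = 5.2.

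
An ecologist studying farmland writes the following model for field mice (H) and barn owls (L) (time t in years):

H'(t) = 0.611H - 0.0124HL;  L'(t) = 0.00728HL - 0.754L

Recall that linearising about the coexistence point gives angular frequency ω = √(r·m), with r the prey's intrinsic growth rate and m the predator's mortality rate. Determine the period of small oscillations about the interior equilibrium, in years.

T ≈ 9.26 years

Here r = 0.611 and m = 0.754, so r·m = 0.461.
ω = √0.461 = 0.679 per year, hence T = 2π/ω ≈ 9.26 years.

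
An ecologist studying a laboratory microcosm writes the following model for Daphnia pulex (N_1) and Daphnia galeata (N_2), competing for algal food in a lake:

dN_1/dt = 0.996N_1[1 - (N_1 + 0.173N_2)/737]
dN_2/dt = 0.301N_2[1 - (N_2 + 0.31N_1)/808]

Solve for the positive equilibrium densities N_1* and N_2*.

N_1* ≈ 631, N_2* ≈ 612

Setting both brackets to zero gives the nullclines N_1 + 0.173N_2 = 737 and 0.31N_1 + N_2 = 808.
Substituting N_2 = 808 - 0.31N_1 into the first: N_1(1 - 0.173·0.31) = 737 - 0.173·808.
So N_1* = 597/0.946 = 631, and then N_2* = 808 - 0.31·631 = 612.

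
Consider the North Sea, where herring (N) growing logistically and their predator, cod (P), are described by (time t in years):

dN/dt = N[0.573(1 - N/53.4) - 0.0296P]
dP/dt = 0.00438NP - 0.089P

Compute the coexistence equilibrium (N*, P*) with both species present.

N* ≈ 20.3, P* ≈ 12

From dP/dt = 0 with P > 0: 0.00438N* = 0.089, so N* = 20.3.
Substitute into dN/dt = 0: 0.573(1 - 20.3/53.4) = 0.0296P*.
The bracket is 0.619, giving P* = 0.355/0.0296 = 12.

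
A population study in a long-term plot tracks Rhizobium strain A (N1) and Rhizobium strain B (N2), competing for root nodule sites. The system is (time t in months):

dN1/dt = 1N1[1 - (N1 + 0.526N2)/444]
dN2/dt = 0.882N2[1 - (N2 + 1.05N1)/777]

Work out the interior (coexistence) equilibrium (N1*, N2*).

Setting both brackets to zero gives the nullclines N1 + 0.526N2 = 444 and 1.05N1 + N2 = 777.
Substituting N2 = 777 - 1.05N1 into the first: N1(1 - 0.526·1.05) = 444 - 0.526·777.
So N1* = 35.3/0.448 = 78.8, and then N2* = 777 - 1.05·78.8 = 694.

N1* ≈ 78.8, N2* ≈ 694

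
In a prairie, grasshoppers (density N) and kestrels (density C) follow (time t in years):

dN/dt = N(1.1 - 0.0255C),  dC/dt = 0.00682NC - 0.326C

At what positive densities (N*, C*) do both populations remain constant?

Set dC/dt = 0 with C > 0: 0.00682N - 0.326 = 0, so N* = 0.326/0.00682 = 47.8.
Set dN/dt = 0 with N > 0: 1.1 - 0.0255C = 0, so C* = 1.1/0.0255 = 43.1.

N* ≈ 47.8, C* ≈ 43.1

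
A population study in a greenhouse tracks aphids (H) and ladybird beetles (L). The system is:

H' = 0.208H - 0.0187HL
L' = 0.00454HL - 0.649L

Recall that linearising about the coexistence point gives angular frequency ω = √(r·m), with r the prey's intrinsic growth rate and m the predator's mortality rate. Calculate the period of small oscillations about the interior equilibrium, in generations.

T ≈ 17.1 generations

Here r = 0.208 and m = 0.649, so r·m = 0.135.
ω = √0.135 = 0.367 per generation, hence T = 2π/ω ≈ 17.1 generations.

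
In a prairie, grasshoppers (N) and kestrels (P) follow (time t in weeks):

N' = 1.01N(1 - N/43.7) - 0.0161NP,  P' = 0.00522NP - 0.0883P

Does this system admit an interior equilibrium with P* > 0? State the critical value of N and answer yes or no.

The predator equation gives dP/dt > 0 only when N > 0.0883/0.00522 = 16.9.
Without the predator, N → K = 43.7. Since 43.7 > 16.9, the predator can invade and persist.

Threshold N = 16.9; K > 16.9, so yes, the predator persists.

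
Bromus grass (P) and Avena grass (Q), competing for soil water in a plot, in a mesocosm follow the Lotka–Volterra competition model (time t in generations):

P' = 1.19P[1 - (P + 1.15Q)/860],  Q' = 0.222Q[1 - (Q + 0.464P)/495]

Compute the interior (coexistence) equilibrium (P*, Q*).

Setting both brackets to zero gives the nullclines P + 1.15Q = 860 and 0.464P + Q = 495.
Substituting Q = 495 - 0.464P into the first: P(1 - 1.15·0.464) = 860 - 1.15·495.
So P* = 291/0.466 = 623, and then Q* = 495 - 0.464·623 = 206.

P* ≈ 623, Q* ≈ 206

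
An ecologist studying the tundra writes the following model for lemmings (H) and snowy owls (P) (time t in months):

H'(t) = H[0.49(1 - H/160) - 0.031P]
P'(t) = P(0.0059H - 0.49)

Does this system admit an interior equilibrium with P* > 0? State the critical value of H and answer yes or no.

Threshold H = 83.1; K > 83.1, so yes, the predator persists.

The predator equation gives dP/dt > 0 only when H > 0.49/0.0059 = 83.1.
Without the predator, H → K = 160. Since 160 > 83.1, the predator can invade and persist.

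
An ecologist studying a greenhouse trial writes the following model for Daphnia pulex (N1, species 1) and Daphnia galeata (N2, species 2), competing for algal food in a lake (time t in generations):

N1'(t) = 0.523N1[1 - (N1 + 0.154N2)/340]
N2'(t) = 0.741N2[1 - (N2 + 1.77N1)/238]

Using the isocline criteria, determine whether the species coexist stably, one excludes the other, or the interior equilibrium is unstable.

species 1 excludes species 2

Compare the nullcline intercepts: K1/α12 = 340/0.154 = 2210 > K2 = 238; K2/α21 = 238/1.77 = 134 < K1 = 340.
Since the inequalities point opposite ways, species 1 can invade but species 2 cannot.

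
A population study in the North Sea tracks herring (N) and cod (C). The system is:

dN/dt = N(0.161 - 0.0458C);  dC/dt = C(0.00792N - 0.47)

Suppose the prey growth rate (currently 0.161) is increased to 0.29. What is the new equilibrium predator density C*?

C* ≈ 6.33

At the interior fixed point, setting dN/dt = 0 with N > 0 fixes C* = (prey growth rate)/(NC coefficient) — independent of the other coefficients.
With the change, C* = 0.29/0.0458 = 6.33; it rises from 3.52.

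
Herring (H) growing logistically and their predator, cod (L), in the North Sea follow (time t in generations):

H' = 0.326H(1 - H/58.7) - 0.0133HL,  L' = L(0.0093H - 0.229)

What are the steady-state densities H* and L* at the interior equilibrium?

H* ≈ 24.6, L* ≈ 14.2

From dL/dt = 0 with L > 0: 0.0093H* = 0.229, so H* = 24.6.
Substitute into dH/dt = 0: 0.326(1 - 24.6/58.7) = 0.0133L*.
The bracket is 0.581, giving L* = 0.189/0.0133 = 14.2.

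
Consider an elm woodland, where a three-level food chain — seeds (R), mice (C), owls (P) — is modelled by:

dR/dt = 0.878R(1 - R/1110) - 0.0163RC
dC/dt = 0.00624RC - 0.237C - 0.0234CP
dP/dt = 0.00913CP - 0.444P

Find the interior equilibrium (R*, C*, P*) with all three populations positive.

From dP/dt = 0: 0.00913C* = 0.444, so C* = 48.6.
From dR/dt = 0: 0.878(1 - R*/1110) = 0.0163·48.6, giving R* = 1110·(1 - 0.903) = 108.
From dC/dt = 0: 0.00624·108 - 0.237 = 0.0234P*, so P* = 0.436/0.0234 = 18.6.

R* ≈ 108, C* ≈ 48.6, P* ≈ 18.6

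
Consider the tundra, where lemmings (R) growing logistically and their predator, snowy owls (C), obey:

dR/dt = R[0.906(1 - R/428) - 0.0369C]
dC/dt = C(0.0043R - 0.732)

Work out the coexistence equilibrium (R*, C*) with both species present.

R* ≈ 170, C* ≈ 14.8

From dC/dt = 0 with C > 0: 0.0043R* = 0.732, so R* = 170.
Substitute into dR/dt = 0: 0.906(1 - 170/428) = 0.0369C*.
The bracket is 0.602, giving C* = 0.546/0.0369 = 14.8.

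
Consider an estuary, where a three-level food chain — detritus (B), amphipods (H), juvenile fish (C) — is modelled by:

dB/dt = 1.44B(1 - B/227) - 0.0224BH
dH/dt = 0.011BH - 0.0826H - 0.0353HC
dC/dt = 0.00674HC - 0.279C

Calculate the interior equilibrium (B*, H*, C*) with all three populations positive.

From dC/dt = 0: 0.00674H* = 0.279, so H* = 41.4.
From dB/dt = 0: 1.44(1 - B*/227) = 0.0224·41.4, giving B* = 227·(1 - 0.644) = 80.8.
From dH/dt = 0: 0.011·80.8 - 0.0826 = 0.0353C*, so C* = 0.807/0.0353 = 22.8.

B* ≈ 80.8, H* ≈ 41.4, C* ≈ 22.8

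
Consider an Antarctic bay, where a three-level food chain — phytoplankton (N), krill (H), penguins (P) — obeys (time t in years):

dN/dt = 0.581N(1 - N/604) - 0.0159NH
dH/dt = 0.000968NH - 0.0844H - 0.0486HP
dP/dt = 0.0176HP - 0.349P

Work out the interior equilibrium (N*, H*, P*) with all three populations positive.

N* ≈ 276, H* ≈ 19.8, P* ≈ 3.77

From dP/dt = 0: 0.0176H* = 0.349, so H* = 19.8.
From dN/dt = 0: 0.581(1 - N*/604) = 0.0159·19.8, giving N* = 604·(1 - 0.543) = 276.
From dH/dt = 0: 0.000968·276 - 0.0844 = 0.0486P*, so P* = 0.183/0.0486 = 3.77.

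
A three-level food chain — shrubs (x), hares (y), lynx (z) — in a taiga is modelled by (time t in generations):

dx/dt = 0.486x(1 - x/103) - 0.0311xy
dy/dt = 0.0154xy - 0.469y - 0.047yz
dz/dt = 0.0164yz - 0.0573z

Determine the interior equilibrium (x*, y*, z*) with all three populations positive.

x* ≈ 80, y* ≈ 3.49, z* ≈ 16.2

From dz/dt = 0: 0.0164y* = 0.0573, so y* = 3.49.
From dx/dt = 0: 0.486(1 - x*/103) = 0.0311·3.49, giving x* = 103·(1 - 0.224) = 80.
From dy/dt = 0: 0.0154·80 - 0.469 = 0.047z*, so z* = 0.763/0.047 = 16.2.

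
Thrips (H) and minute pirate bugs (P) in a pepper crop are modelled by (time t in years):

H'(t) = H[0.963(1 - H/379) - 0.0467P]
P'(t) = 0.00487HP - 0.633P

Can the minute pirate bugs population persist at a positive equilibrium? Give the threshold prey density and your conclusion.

The predator equation gives dP/dt > 0 only when H > 0.633/0.00487 = 130.
Without the predator, H → K = 379. Since 379 > 130, the predator can invade and persist.

Threshold H = 130; K > 130, so yes, the predator persists.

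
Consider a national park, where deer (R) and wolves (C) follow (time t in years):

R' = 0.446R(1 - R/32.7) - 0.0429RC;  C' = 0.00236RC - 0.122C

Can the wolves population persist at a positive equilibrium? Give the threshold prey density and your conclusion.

Threshold R = 51.7; K < 51.7, so no, the predator goes extinct.

The predator equation gives dC/dt > 0 only when R > 0.122/0.00236 = 51.7.
Without the predator, R → K = 32.7. Since 32.7 < 51.7, the predator cannot invade.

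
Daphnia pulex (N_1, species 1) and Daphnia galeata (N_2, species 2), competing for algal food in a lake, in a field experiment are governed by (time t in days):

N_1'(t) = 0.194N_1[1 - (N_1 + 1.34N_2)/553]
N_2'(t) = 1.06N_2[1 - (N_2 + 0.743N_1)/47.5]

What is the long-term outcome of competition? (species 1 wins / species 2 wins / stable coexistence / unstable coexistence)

species 1 excludes species 2

Compare the nullcline intercepts: K1/α12 = 553/1.34 = 413 > K2 = 47.5; K2/α21 = 47.5/0.743 = 63.9 < K1 = 553.
Since the inequalities point opposite ways, species 1 can invade but species 2 cannot.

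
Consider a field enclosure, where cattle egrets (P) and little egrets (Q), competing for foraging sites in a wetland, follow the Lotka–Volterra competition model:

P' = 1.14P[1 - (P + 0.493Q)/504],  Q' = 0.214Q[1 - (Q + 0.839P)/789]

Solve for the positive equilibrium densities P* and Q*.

Setting both brackets to zero gives the nullclines P + 0.493Q = 504 and 0.839P + Q = 789.
Substituting Q = 789 - 0.839P into the first: P(1 - 0.493·0.839) = 504 - 0.493·789.
So P* = 115/0.586 = 196, and then Q* = 789 - 0.839·196 = 624.

P* ≈ 196, Q* ≈ 624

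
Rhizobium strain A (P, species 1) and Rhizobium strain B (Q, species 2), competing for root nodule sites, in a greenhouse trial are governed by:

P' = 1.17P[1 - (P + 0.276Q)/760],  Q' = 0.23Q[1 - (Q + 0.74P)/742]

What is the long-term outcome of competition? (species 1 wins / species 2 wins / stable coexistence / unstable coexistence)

stable coexistence

Compare the nullcline intercepts: K1/α12 = 760/0.276 = 2750 > K2 = 742; K2/α21 = 742/0.74 = 1000 > K1 = 760.
Since both inequalities hold, each species can invade when rare, so the interior equilibrium is stable.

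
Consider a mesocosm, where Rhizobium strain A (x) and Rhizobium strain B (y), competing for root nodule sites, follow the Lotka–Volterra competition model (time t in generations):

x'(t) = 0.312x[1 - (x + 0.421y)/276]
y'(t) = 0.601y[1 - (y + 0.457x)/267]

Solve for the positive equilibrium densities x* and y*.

Setting both brackets to zero gives the nullclines x + 0.421y = 276 and 0.457x + y = 267.
Substituting y = 267 - 0.457x into the first: x(1 - 0.421·0.457) = 276 - 0.421·267.
So x* = 164/0.808 = 203, and then y* = 267 - 0.457·203 = 174.

x* ≈ 203, y* ≈ 174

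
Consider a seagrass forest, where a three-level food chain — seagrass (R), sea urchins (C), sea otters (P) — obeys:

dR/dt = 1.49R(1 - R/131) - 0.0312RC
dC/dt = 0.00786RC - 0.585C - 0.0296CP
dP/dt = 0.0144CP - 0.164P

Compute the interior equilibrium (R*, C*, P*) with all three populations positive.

R* ≈ 99.8, C* ≈ 11.4, P* ≈ 6.73

From dP/dt = 0: 0.0144C* = 0.164, so C* = 11.4.
From dR/dt = 0: 1.49(1 - R*/131) = 0.0312·11.4, giving R* = 131·(1 - 0.238) = 99.8.
From dC/dt = 0: 0.00786·99.8 - 0.585 = 0.0296P*, so P* = 0.199/0.0296 = 6.73.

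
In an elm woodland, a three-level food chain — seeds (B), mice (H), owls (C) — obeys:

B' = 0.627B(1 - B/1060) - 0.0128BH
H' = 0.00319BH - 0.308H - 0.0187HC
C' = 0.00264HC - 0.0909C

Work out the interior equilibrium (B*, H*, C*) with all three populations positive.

B* ≈ 315, H* ≈ 34.4, C* ≈ 37.2

From dC/dt = 0: 0.00264H* = 0.0909, so H* = 34.4.
From dB/dt = 0: 0.627(1 - B*/1060) = 0.0128·34.4, giving B* = 1060·(1 - 0.703) = 315.
From dH/dt = 0: 0.00319·315 - 0.308 = 0.0187C*, so C* = 0.697/0.0187 = 37.2.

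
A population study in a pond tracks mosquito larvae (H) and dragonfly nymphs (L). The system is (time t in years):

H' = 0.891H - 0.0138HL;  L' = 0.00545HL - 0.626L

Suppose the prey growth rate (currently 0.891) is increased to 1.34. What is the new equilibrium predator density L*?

L* ≈ 97.1

At the interior fixed point, setting dH/dt = 0 with H > 0 fixes L* = (prey growth rate)/(HL coefficient) — independent of the other coefficients.
With the change, L* = 1.34/0.0138 = 97.1; it rises from 64.6.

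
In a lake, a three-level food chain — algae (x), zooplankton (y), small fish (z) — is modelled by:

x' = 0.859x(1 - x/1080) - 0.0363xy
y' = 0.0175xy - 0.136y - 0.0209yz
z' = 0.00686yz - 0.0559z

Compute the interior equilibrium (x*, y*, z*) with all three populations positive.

From dz/dt = 0: 0.00686y* = 0.0559, so y* = 8.15.
From dx/dt = 0: 0.859(1 - x*/1080) = 0.0363·8.15, giving x* = 1080·(1 - 0.344) = 708.
From dy/dt = 0: 0.0175·708 - 0.136 = 0.0209z*, so z* = 12.3/0.0209 = 586.

x* ≈ 708, y* ≈ 8.15, z* ≈ 586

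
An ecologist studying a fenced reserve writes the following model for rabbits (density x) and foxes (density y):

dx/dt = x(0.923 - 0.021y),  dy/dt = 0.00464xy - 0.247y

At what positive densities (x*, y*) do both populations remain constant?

x* ≈ 53.2, y* ≈ 44

Set dy/dt = 0 with y > 0: 0.00464x - 0.247 = 0, so x* = 0.247/0.00464 = 53.2.
Set dx/dt = 0 with x > 0: 0.923 - 0.021y = 0, so y* = 0.923/0.021 = 44.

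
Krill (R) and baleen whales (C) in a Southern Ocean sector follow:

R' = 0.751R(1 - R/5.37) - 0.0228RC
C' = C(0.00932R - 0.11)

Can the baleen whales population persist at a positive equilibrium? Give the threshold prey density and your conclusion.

The predator equation gives dC/dt > 0 only when R > 0.11/0.00932 = 11.8.
Without the predator, R → K = 5.37. Since 5.37 < 11.8, the predator cannot invade.

Threshold R = 11.8; K < 11.8, so no, the predator goes extinct.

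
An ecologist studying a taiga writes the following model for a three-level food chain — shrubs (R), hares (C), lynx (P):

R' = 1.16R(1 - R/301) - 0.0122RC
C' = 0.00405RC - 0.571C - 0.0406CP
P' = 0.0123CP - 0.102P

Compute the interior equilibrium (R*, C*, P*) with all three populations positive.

From dP/dt = 0: 0.0123C* = 0.102, so C* = 8.29.
From dR/dt = 0: 1.16(1 - R*/301) = 0.0122·8.29, giving R* = 301·(1 - 0.0872) = 275.
From dC/dt = 0: 0.00405·275 - 0.571 = 0.0406P*, so P* = 0.542/0.0406 = 13.3.

R* ≈ 275, C* ≈ 8.29, P* ≈ 13.3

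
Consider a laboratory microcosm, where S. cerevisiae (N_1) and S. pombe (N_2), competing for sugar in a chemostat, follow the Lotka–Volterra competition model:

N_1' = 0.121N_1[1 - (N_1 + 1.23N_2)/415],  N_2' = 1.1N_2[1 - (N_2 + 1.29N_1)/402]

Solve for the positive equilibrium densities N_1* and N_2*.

Setting both brackets to zero gives the nullclines N_1 + 1.23N_2 = 415 and 1.29N_1 + N_2 = 402.
Substituting N_2 = 402 - 1.29N_1 into the first: N_1(1 - 1.23·1.29) = 415 - 1.23·402.
So N_1* = -79.5/-0.587 = 135, and then N_2* = 402 - 1.29·135 = 227.

N_1* ≈ 135, N_2* ≈ 227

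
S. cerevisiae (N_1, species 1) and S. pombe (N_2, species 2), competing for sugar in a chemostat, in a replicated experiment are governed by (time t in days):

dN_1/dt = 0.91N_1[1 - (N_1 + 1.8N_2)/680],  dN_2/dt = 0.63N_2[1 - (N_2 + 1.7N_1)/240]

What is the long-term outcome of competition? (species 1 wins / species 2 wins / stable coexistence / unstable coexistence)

species 1 excludes species 2

Compare the nullcline intercepts: K1/α12 = 680/1.8 = 378 > K2 = 240; K2/α21 = 240/1.7 = 141 < K1 = 680.
Since the inequalities point opposite ways, species 1 can invade but species 2 cannot.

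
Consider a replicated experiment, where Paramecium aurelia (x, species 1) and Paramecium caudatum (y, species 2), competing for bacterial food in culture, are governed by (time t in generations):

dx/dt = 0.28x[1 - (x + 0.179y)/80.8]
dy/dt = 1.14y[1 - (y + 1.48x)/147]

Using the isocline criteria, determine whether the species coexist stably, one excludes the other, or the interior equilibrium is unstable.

Compare the nullcline intercepts: K1/α12 = 80.8/0.179 = 451 > K2 = 147; K2/α21 = 147/1.48 = 99.3 > K1 = 80.8.
Since both inequalities hold, each species can invade when rare, so the interior equilibrium is stable.

stable coexistence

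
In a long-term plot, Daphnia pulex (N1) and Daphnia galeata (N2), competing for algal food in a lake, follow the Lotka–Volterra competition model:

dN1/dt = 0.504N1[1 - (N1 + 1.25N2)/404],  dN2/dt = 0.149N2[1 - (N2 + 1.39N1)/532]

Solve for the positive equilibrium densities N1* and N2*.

N1* ≈ 354, N2* ≈ 40.1

Setting both brackets to zero gives the nullclines N1 + 1.25N2 = 404 and 1.39N1 + N2 = 532.
Substituting N2 = 532 - 1.39N1 into the first: N1(1 - 1.25·1.39) = 404 - 1.25·532.
So N1* = -261/-0.737 = 354, and then N2* = 532 - 1.39·354 = 40.1.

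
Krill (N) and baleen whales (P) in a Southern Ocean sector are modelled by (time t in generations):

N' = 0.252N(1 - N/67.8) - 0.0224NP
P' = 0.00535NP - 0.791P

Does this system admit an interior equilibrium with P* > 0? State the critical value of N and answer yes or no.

Threshold N = 148; K < 148, so no, the predator goes extinct.

The predator equation gives dP/dt > 0 only when N > 0.791/0.00535 = 148.
Without the predator, N → K = 67.8. Since 67.8 < 148, the predator cannot invade.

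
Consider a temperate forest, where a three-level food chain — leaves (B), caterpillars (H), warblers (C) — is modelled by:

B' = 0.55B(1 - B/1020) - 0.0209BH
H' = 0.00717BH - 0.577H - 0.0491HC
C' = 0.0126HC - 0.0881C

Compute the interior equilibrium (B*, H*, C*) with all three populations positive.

From dC/dt = 0: 0.0126H* = 0.0881, so H* = 6.99.
From dB/dt = 0: 0.55(1 - B*/1020) = 0.0209·6.99, giving B* = 1020·(1 - 0.266) = 749.
From dH/dt = 0: 0.00717·749 - 0.577 = 0.0491C*, so C* = 4.79/0.0491 = 97.6.

B* ≈ 749, H* ≈ 6.99, C* ≈ 97.6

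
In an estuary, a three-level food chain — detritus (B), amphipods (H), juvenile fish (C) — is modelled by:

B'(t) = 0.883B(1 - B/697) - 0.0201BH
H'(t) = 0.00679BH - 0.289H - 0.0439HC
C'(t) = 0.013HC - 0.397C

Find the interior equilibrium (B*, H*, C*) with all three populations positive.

B* ≈ 212, H* ≈ 30.5, C* ≈ 26.3

From dC/dt = 0: 0.013H* = 0.397, so H* = 30.5.
From dB/dt = 0: 0.883(1 - B*/697) = 0.0201·30.5, giving B* = 697·(1 - 0.695) = 212.
From dH/dt = 0: 0.00679·212 - 0.289 = 0.0439C*, so C* = 1.15/0.0439 = 26.3.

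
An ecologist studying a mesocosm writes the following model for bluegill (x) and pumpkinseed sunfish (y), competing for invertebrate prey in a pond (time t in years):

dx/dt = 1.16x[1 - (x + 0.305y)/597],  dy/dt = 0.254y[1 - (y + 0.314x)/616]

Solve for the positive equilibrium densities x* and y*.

x* ≈ 452, y* ≈ 474

Setting both brackets to zero gives the nullclines x + 0.305y = 597 and 0.314x + y = 616.
Substituting y = 616 - 0.314x into the first: x(1 - 0.305·0.314) = 597 - 0.305·616.
So x* = 409/0.904 = 452, and then y* = 616 - 0.314·452 = 474.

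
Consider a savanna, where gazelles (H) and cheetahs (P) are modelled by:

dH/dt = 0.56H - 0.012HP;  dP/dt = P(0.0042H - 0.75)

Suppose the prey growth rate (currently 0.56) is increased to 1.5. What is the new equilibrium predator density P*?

P* ≈ 125

At the interior fixed point, setting dH/dt = 0 with H > 0 fixes P* = (prey growth rate)/(HP coefficient) — independent of the other coefficients.
With the change, P* = 1.5/0.012 = 125; it rises from 46.7.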